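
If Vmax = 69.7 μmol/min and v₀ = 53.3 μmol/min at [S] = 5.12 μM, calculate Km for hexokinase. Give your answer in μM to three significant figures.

1.58 μM

v/Vmax = 53.3/69.7 = 0.7647 = [S]/(Km+[S]).
So Km + [S] = [S]/0.7647 = 6.695 μM, giving Km = 6.695 − 5.12 = 1.58 μM.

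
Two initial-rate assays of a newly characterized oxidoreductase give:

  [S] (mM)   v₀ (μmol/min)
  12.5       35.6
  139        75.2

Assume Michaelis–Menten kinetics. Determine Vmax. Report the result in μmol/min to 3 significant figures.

From v = Vmax[S]/(Km+[S]), each point gives Vmax = v(Km+[S])/[S].
Equating: 35.6(Km+12.5)/12.5 = 75.2(Km+139)/139.
2.848·Km + 35.6 = 0.5410·Km + 75.2, so (2.848 − 0.5410)·Km = 75.2 − 35.6.
Km = 39.60/2.307 = 17.2 mM; then Vmax = 35.6(17.2+12.5)/12.5 = 84.5 μmol/min.

84.5 μmol/min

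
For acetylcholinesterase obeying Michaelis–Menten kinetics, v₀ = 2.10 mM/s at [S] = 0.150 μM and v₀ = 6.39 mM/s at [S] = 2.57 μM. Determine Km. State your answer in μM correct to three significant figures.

In reciprocal form, 1/v = (Km/Vmax)·(1/[S]) + 1/Vmax. The two points give (1/[S], 1/v) = (6.667, 0.4762) and (0.3891, 0.1565).
Slope = (0.4762 − 0.1565)/(6.667 − 0.3891) = 0.05093; intercept = 0.4762 − 0.05093×6.667 = 0.1367.
Vmax = 1/intercept = 7.32 mM/s; Km = slope × Vmax = 0.05093 × 7.32 = 0.373 μM.

0.373 μM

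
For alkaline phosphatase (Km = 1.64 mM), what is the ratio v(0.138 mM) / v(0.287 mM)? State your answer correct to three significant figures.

The fractional saturations are [S]/(Km+[S]) = 0.287/1.927 = 0.1489 and 0.138/1.778 = 0.07762.
v₂/v₁ is just their ratio: 0.07762/0.1489 = 0.521.

0.521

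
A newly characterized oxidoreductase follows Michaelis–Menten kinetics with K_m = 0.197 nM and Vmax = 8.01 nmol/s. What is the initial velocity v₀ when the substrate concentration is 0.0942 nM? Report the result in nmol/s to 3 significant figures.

2.59 nmol/s

v = Vmax·[S]/(Km + [S]) = 8.01 × 0.0942 / (0.197 + 0.0942)
  = 0.7545 / 0.2912 = 2.59 nmol/s.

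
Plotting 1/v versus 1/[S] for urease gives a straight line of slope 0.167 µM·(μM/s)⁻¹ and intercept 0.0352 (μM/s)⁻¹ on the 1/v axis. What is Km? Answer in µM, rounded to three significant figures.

y-intercept = 1/Vmax ⇒ Vmax = 28.4 μM/s; slope = Km/Vmax ⇒ Km = slope × Vmax.
Km = 0.167 × 28.4 = 4.74 µM.

4.74 µM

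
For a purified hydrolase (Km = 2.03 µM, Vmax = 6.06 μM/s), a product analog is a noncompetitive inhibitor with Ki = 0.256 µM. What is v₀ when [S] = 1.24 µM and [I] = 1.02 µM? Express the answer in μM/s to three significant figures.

0.461 μM/s

α = 1 + [I]/Ki = 1 + 1.02/0.256 = 4.984.
For a noncompetitive inhibitor, Vmax is reduced to Vmax/α while Km is unchanged: Km,app = 2.03 µM, Vmax,app = 1.22 μM/s.
v = Vmax,app·[S]/(Km,app + [S]) = 1.22 × 1.24/(2.03 + 1.24) = 0.461 μM/s.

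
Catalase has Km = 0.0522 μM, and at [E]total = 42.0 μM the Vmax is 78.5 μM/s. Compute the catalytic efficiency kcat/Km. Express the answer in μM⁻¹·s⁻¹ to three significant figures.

kcat = Vmax/[E]total = 78.5/42.0 = 1.87 s⁻¹.
kcat/Km = 1.87/0.0522 = 35.8 μM⁻¹·s⁻¹.

35.8 μM⁻¹·s⁻¹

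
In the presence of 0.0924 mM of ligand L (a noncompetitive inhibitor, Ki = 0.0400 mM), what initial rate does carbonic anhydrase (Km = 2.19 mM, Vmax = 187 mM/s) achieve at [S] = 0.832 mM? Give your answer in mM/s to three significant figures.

α = 1 + [I]/Ki = 1 + 0.0924/0.0400 = 3.310.
For a noncompetitive inhibitor, Vmax is reduced to Vmax/α while Km is unchanged: Km,app = 2.19 mM, Vmax,app = 56.5 mM/s.
v = Vmax,app·[S]/(Km,app + [S]) = 56.5 × 0.832/(2.19 + 0.832) = 15.6 mM/s.

15.6 mM/s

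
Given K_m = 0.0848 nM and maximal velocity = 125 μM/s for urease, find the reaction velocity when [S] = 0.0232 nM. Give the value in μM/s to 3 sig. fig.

26.9 μM/s

v = Vmax·[S]/(Km + [S]) = 125 × 0.0232 / (0.0848 + 0.0232)
  = 2.900 / 0.1080 = 26.9 μM/s.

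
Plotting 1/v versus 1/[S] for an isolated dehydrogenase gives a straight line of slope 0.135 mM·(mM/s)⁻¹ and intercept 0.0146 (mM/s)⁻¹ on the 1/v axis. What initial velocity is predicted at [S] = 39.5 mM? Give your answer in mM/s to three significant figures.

55.5 mM/s

The y-intercept is 1/Vmax, so Vmax = 1/0.0146 = 68.5 mM/s.
The slope is Km/Vmax, so Km = 0.135 × 68.5 = 9.25 mM.
Then v = 68.5 × 39.5/(9.25 + 39.5) = 55.5 mM/s.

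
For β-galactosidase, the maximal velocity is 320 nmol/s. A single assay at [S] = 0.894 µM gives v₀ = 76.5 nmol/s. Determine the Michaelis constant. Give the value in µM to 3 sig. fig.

v/Vmax = 76.5/320 = 0.2391 = [S]/(Km+[S]).
So Km + [S] = [S]/0.2391 = 3.740 µM, giving Km = 3.740 − 0.894 = 2.85 µM.

2.85 µM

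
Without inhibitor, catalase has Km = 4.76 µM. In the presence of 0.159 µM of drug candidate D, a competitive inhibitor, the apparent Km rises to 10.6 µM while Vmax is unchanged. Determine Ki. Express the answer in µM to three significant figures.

0.130 µM

Competitive: Km,app = α·Km with α = 1 + [I]/Ki.
α = Km,app/Km = 10.6/4.76 = 2.227.
Since α = 1 + [I]/Ki, [I]/Ki = 2.227 − 1 = 1.227 and Ki = 0.159/1.227 = 0.130 µM.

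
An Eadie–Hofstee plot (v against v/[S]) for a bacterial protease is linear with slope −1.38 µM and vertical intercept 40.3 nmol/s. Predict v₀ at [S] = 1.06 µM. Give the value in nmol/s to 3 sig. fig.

In the Eadie–Hofstee form v = Vmax − Km·(v/[S]), the slope is −Km and the intercept is Vmax, so Km = 1.38 µM and Vmax = 40.3 nmol/s.
v = 40.3 × 1.06/(1.38 + 1.06) = 17.5 nmol/s.

17.5 nmol/s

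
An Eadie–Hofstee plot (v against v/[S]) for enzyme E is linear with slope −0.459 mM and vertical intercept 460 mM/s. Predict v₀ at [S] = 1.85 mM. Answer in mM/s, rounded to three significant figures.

In the Eadie–Hofstee form v = Vmax − Km·(v/[S]), the slope is −Km and the intercept is Vmax, so Km = 0.459 mM and Vmax = 460 mM/s.
v = 460 × 1.85/(0.459 + 1.85) = 369 mM/s.

369 mM/s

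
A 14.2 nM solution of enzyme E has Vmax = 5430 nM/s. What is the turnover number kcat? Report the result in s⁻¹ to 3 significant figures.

kcat = Vmax/[E]total = 5430 nM/s / 14.2 nM = 382 s⁻¹.

382 s⁻¹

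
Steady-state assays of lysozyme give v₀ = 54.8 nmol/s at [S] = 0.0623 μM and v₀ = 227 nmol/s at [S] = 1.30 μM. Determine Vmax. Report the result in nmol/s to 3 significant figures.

270 nmol/s

In reciprocal form, 1/v = (Km/Vmax)·(1/[S]) + 1/Vmax. The two points give (1/[S], 1/v) = (16.05, 0.01825) and (0.7692, 0.004405).
Slope = (0.01825 − 0.004405)/(16.05 − 0.7692) = 0.0009058; intercept = 0.01825 − 0.0009058×16.05 = 0.003709.
Vmax = 1/intercept = 270 nmol/s; Km = slope × Vmax = 0.0009058 × 270 = 0.244 μM.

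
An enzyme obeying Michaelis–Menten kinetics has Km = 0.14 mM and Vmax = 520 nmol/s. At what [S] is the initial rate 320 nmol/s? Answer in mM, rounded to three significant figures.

The required fractional saturation is v/Vmax = 320/520 = 0.6154.
Then [S]/(Km+[S]) = 0.6154 ⇒ [S] = 0.14 × 0.6154/(1 − 0.6154) = 0.224 mM.

0.224 mM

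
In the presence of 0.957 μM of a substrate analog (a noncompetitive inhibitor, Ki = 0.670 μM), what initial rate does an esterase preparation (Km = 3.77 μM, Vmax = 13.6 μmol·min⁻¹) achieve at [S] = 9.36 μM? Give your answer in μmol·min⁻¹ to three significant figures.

α = 1 + [I]/Ki = 1 + 0.957/0.670 = 2.428.
For a noncompetitive inhibitor, Vmax is reduced to Vmax/α while Km is unchanged: Km,app = 3.77 μM, Vmax,app = 5.60 μmol·min⁻¹.
v = Vmax,app·[S]/(Km,app + [S]) = 5.60 × 9.36/(3.77 + 9.36) = 3.99 μmol·min⁻¹.

3.99 μmol·min⁻¹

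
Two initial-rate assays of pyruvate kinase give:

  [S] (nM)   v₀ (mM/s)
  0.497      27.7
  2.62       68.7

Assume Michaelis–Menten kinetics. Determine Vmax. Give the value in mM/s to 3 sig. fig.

From v = Vmax[S]/(Km+[S]), each point gives Vmax = v(Km+[S])/[S].
Equating: 27.7(Km+0.497)/0.497 = 68.7(Km+2.62)/2.62.
55.73·Km + 27.7 = 26.22·Km + 68.7, so (55.73 − 26.22)·Km = 68.7 − 27.7.
Km = 41.00/29.51 = 1.39 nM; then Vmax = 27.7(1.39+0.497)/0.497 = 105 mM/s.

105 mM/s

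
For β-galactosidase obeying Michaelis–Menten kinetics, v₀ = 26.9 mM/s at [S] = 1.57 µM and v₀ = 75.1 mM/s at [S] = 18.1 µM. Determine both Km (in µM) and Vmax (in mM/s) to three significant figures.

Km = 3.71 µM; Vmax = 90.5 mM/s

In reciprocal form, 1/v = (Km/Vmax)·(1/[S]) + 1/Vmax. The two points give (1/[S], 1/v) = (0.6369, 0.03717) and (0.05525, 0.01332).
Slope = (0.03717 − 0.01332)/(0.6369 − 0.05525) = 0.04102; intercept = 0.03717 − 0.04102×0.6369 = 0.01105.
Vmax = 1/intercept = 90.5 mM/s; Km = slope × Vmax = 0.04102 × 90.5 = 3.71 µM.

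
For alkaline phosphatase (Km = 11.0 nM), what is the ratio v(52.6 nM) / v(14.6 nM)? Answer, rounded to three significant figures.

Since Vmax cancels, v₂/v₁ = [S]₂(Km+[S]₁) / [S]₁(Km+[S]₂).
= 52.6×(11.0+14.6) / (14.6×(11.0+52.6)) = 1347/928.6 = 1.45.

1.45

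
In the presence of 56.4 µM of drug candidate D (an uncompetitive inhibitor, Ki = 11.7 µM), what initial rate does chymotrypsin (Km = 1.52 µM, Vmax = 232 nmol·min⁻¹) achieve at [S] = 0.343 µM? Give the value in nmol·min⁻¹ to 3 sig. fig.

With α = 1 + [I]/Ki = 1 + 56.4/11.7 = 5.821, the uncompetitive rate law is v = (Vmax/α)·[S] / (Km/α + [S]).
v = (232/5.821)×0.343 / (1.52/5.821 + 0.343) = 13.67/0.6041 = 22.6 nmol·min⁻¹.

22.6 nmol·min⁻¹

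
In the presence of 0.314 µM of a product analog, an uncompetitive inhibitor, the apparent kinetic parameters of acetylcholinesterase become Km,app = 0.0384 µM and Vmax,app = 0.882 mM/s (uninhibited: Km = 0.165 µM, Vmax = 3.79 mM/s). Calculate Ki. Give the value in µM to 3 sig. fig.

Uncompetitive: Vmax,app = Vmax/α (and Km,app = Km/α) with α = 1 + [I]/Ki.
α = Vmax/Vmax,app = 3.79/0.882 = 4.297.
Since α = 1 + [I]/Ki, [I]/Ki = 4.297 − 1 = 3.297 and Ki = 0.314/3.297 = 0.0952 µM.

0.0952 µM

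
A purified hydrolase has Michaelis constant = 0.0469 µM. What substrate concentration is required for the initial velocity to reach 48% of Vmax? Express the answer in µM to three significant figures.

0.0433 µM

v/Vmax = [S]/(Km+[S]) = 0.48, so [S] = Km·0.48/(1 − 0.48) = 0.0469 × 0.9231.
[S] = 0.0433 µM.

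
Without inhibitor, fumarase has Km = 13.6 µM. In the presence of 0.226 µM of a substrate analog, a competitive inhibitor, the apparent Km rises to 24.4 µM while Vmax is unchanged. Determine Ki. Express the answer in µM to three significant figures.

Competitive: Km,app = α·Km with α = 1 + [I]/Ki.
α = Km,app/Km = 24.4/13.6 = 1.794.
Since α = 1 + [I]/Ki, [I]/Ki = 1.794 − 1 = 0.7941 and Ki = 0.226/0.7941 = 0.285 µM.

0.285 µM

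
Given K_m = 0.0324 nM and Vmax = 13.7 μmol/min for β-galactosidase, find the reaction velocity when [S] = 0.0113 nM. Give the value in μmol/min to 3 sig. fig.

v = Vmax·[S]/(Km + [S]) = 13.7 × 0.0113 / (0.0324 + 0.0113)
  = 0.1548 / 0.04370 = 3.54 μmol/min.

3.54 μmol/min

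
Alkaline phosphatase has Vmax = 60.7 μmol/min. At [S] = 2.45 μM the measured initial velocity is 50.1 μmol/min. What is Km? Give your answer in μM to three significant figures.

v/Vmax = 50.1/60.7 = 0.8254 = [S]/(Km+[S]).
So Km + [S] = [S]/0.8254 = 2.968 μM, giving Km = 2.968 − 2.45 = 0.518 μM.

0.518 μM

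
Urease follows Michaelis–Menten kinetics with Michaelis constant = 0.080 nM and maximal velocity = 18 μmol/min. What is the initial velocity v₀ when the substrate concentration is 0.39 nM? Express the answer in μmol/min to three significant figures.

[S]/(Km+[S]) = 0.39/0.4700 = 0.8298, the fractional saturation.
v = 0.8298 × Vmax = 0.8298 × 18 = 14.9 μmol/min.

14.9 μmol/min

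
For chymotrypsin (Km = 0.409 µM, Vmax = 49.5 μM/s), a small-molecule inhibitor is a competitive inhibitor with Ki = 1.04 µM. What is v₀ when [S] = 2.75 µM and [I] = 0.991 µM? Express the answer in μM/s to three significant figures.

38.4 μM/s

With α = 1 + [I]/Ki = 1 + 0.991/1.04 = 1.953, the competitive rate law is v = Vmax[S] / (αKm + [S]).
v = 49.5×2.75 / (1.953×0.409 + 2.75) = 136.1/3.549 = 38.4 μM/s.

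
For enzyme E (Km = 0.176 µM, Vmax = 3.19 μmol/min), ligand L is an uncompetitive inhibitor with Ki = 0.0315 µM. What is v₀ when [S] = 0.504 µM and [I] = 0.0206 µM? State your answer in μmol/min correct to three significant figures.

1.59 μmol/min

α = 1 + [I]/Ki = 1 + 0.0206/0.0315 = 1.654.
For an uncompetitive inhibitor, both parameters are divided by α, giving Vmax/α and Km/α: Km,app = 0.106 µM, Vmax,app = 1.93 μmol/min.
v = Vmax,app·[S]/(Km,app + [S]) = 1.93 × 0.504/(0.106 + 0.504) = 1.59 μmol/min.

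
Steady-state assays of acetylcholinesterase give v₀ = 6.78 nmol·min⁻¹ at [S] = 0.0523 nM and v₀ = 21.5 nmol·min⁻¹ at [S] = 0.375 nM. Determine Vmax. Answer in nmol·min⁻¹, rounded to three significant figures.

In reciprocal form, 1/v = (Km/Vmax)·(1/[S]) + 1/Vmax. The two points give (1/[S], 1/v) = (19.12, 0.1475) and (2.667, 0.04651).
Slope = (0.1475 − 0.04651)/(19.12 − 2.667) = 0.006137; intercept = 0.1475 − 0.006137×19.12 = 0.03015.
Vmax = 1/intercept = 33.2 nmol·min⁻¹; Km = slope × Vmax = 0.006137 × 33.2 = 0.204 nM.

33.2 nmol·min⁻¹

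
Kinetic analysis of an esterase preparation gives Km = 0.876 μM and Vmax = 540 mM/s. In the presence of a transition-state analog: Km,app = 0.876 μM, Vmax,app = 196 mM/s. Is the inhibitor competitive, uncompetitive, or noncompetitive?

noncompetitive

Vmax decreases (540 → 196 mM/s) while Km is unchanged — pure noncompetitive inhibition.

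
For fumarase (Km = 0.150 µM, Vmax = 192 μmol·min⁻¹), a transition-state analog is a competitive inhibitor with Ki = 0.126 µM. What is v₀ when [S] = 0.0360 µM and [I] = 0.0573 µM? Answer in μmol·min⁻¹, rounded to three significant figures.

With α = 1 + [I]/Ki = 1 + 0.0573/0.126 = 1.455, the competitive rate law is v = Vmax[S] / (αKm + [S]).
v = 192×0.0360 / (1.455×0.150 + 0.0360) = 6.912/0.2542 = 27.2 μmol·min⁻¹.

27.2 μmol·min⁻¹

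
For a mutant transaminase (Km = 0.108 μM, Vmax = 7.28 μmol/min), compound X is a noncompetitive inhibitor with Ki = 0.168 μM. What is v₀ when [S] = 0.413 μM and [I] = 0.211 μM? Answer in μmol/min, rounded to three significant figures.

With α = 1 + [I]/Ki = 1 + 0.211/0.168 = 2.256, the noncompetitive rate law is v = (Vmax/α)·[S] / (Km + [S]).
v = (7.28/2.256)×0.413 / (0.108 + 0.413) = 1.333/0.5210 = 2.56 μmol/min.

2.56 μmol/min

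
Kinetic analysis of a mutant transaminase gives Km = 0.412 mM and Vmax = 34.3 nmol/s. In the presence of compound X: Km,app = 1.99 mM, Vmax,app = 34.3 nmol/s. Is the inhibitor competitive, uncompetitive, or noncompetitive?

competitive

Km increases (0.412 → 1.99 mM) while Vmax is unchanged — the hallmark of competitive inhibition.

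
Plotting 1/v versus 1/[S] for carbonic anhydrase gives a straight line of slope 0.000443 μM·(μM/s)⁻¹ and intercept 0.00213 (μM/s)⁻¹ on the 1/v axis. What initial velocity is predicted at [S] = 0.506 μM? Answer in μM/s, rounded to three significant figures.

333 μM/s

The y-intercept is 1/Vmax, so Vmax = 1/0.00213 = 469 μM/s.
The slope is Km/Vmax, so Km = 0.000443 × 469 = 0.208 μM.
Then v = 469 × 0.506/(0.208 + 0.506) = 333 μM/s.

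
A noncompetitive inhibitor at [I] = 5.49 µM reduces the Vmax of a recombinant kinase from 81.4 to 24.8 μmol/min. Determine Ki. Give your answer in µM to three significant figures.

Noncompetitive: Vmax,app = Vmax/α with α = 1 + [I]/Ki.
α = Vmax/Vmax,app = 81.4/24.8 = 3.282.
Since α = 1 + [I]/Ki, [I]/Ki = 3.282 − 1 = 2.282 and Ki = 5.49/2.282 = 2.41 µM.

2.41 µM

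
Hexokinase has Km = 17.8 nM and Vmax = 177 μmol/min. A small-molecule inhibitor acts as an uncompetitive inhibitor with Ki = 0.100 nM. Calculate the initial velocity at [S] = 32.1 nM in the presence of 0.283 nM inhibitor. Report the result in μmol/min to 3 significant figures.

40.4 μmol/min

With α = 1 + [I]/Ki = 1 + 0.283/0.100 = 3.830, the uncompetitive rate law is v = (Vmax/α)·[S] / (Km/α + [S]).
v = (177/3.830)×32.1 / (17.8/3.830 + 32.1) = 1483/36.75 = 40.4 μmol/min.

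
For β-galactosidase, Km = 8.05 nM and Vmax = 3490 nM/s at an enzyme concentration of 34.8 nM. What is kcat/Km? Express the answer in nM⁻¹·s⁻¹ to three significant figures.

12.5 nM⁻¹·s⁻¹

kcat = Vmax/[E]total = 3490/34.8 = 100 s⁻¹.
kcat/Km = 100/8.05 = 12.5 nM⁻¹·s⁻¹.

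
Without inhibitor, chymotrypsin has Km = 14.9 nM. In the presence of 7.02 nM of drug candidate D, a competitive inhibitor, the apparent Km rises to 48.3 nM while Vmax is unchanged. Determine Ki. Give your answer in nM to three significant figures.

3.13 nM

Competitive: Km,app = α·Km with α = 1 + [I]/Ki.
α = Km,app/Km = 48.3/14.9 = 3.242.
Since α = 1 + [I]/Ki, [I]/Ki = 3.242 − 1 = 2.242 and Ki = 7.02/2.242 = 3.13 nM.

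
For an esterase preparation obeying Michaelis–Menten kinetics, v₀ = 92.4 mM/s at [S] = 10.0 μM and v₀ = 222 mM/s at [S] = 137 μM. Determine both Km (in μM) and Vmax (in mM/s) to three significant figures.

From v = Vmax[S]/(Km+[S]), each point gives Vmax = v(Km+[S])/[S].
Equating: 92.4(Km+10.0)/10.0 = 222(Km+137)/137.
9.240·Km + 92.4 = 1.620·Km + 222, so (9.240 − 1.620)·Km = 222 − 92.4.
Km = 129.6/7.620 = 17.0 μM; then Vmax = 92.4(17.0+10.0)/10.0 = 250 mM/s.

Km = 17.0 μM; Vmax = 250 mM/s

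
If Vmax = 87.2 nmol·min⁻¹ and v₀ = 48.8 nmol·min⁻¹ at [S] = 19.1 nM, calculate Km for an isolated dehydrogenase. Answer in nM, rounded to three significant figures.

From v = Vmax[S]/(Km+[S]), Km = [S](Vmax − v)/v.
Km = 19.1 × (87.2 − 48.8) / 48.8 = 733.4/48.8 = 15.0 nM.

15.0 nM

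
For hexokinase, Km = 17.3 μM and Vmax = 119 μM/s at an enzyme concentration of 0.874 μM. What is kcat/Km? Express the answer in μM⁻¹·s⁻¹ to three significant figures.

7.87 μM⁻¹·s⁻¹

kcat = Vmax/[E]total = 119/0.874 = 136 s⁻¹.
kcat/Km = 136/17.3 = 7.87 μM⁻¹·s⁻¹.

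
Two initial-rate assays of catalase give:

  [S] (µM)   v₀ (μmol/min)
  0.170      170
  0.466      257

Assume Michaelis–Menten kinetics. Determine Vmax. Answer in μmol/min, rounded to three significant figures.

364 μmol/min

From v = Vmax[S]/(Km+[S]), each point gives Vmax = v(Km+[S])/[S].
Equating: 170(Km+0.170)/0.170 = 257(Km+0.466)/0.466.
1000·Km + 170 = 551.5·Km + 257, so (1000 − 551.5)·Km = 257 − 170.
Km = 87.00/448.5 = 0.194 µM; then Vmax = 170(0.194+0.170)/0.170 = 364 μmol/min.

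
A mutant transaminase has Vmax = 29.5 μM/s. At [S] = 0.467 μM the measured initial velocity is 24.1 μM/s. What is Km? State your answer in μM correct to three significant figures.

0.105 μM

From v = Vmax[S]/(Km+[S]), Km = [S](Vmax − v)/v.
Km = 0.467 × (29.5 − 24.1) / 24.1 = 2.522/24.1 = 0.105 μM.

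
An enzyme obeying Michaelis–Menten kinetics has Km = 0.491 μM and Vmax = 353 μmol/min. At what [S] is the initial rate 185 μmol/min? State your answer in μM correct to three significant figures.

Rearranging v = Vmax[S]/(Km+[S]) gives [S] = Km·v/(Vmax − v).
[S] = 0.491 × 185 / (353 − 185) = 90.84/168.0 = 0.541 μM.

0.541 μM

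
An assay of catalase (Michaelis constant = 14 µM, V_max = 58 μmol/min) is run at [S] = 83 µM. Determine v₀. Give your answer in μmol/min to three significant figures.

[S]/(Km+[S]) = 83/97.00 = 0.8557, the fractional saturation.
v = 0.8557 × Vmax = 0.8557 × 58 = 49.6 μmol/min.

49.6 μmol/min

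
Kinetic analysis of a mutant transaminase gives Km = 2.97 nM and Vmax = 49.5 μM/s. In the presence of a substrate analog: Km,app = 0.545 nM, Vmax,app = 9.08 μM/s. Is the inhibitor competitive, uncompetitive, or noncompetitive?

Both Km and Vmax decrease by the same factor (~5.45-fold) — characteristic of uncompetitive inhibition.

uncompetitive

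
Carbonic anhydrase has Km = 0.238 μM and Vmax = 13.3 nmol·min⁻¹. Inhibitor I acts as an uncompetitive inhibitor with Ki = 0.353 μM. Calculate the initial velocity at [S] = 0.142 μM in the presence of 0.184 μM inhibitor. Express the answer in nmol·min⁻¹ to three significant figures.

α = 1 + [I]/Ki = 1 + 0.184/0.353 = 1.521.
For an uncompetitive inhibitor, both parameters are divided by α, giving Vmax/α and Km/α: Km,app = 0.156 μM, Vmax,app = 8.74 nmol·min⁻¹.
v = Vmax,app·[S]/(Km,app + [S]) = 8.74 × 0.142/(0.156 + 0.142) = 4.16 nmol·min⁻¹.

4.16 nmol·min⁻¹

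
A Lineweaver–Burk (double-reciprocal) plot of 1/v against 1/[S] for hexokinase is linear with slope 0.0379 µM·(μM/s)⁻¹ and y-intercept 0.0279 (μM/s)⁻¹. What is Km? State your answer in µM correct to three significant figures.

y-intercept = 1/Vmax ⇒ Vmax = 35.8 μM/s; slope = Km/Vmax ⇒ Km = slope × Vmax.
Km = 0.0379 × 35.8 = 1.36 µM.

1.36 µM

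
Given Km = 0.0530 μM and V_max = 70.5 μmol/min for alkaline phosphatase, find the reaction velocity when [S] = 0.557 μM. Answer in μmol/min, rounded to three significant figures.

[S]/(Km+[S]) = 0.557/0.6100 = 0.9131, the fractional saturation.
v = 0.9131 × Vmax = 0.9131 × 70.5 = 64.4 μmol/min.

64.4 μmol/min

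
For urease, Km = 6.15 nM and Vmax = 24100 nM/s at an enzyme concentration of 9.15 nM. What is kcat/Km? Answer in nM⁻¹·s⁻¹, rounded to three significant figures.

428 nM⁻¹·s⁻¹

kcat = Vmax/[E]total = 24100/9.15 = 2630 s⁻¹.
kcat/Km = 2630/6.15 = 428 nM⁻¹·s⁻¹.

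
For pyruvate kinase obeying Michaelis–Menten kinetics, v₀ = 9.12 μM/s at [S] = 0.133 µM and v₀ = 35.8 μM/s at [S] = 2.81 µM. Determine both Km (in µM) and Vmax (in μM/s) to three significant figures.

Km = 0.478 µM; Vmax = 41.9 μM/s

From v = Vmax[S]/(Km+[S]), each point gives Vmax = v(Km+[S])/[S].
Equating: 9.12(Km+0.133)/0.133 = 35.8(Km+2.81)/2.81.
68.57·Km + 9.12 = 12.74·Km + 35.8, so (68.57 − 12.74)·Km = 35.8 − 9.12.
Km = 26.68/55.83 = 0.478 µM; then Vmax = 9.12(0.478+0.133)/0.133 = 41.9 μM/s.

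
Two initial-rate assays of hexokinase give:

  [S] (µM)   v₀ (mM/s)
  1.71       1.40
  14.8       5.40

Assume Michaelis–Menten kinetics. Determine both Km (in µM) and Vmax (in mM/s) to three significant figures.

In reciprocal form, 1/v = (Km/Vmax)·(1/[S]) + 1/Vmax. The two points give (1/[S], 1/v) = (0.5848, 0.7143) and (0.06757, 0.1852).
Slope = (0.7143 − 0.1852)/(0.5848 − 0.06757) = 1.023; intercept = 0.7143 − 1.023×0.5848 = 0.1161.
Vmax = 1/intercept = 8.62 mM/s; Km = slope × Vmax = 1.023 × 8.62 = 8.81 µM.

Km = 8.81 µM; Vmax = 8.62 mM/s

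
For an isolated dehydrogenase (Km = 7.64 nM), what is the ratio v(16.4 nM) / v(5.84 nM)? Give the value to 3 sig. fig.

The fractional saturations are [S]/(Km+[S]) = 5.84/13.48 = 0.4332 and 16.4/24.04 = 0.6822.
v₂/v₁ is just their ratio: 0.6822/0.4332 = 1.57.

1.57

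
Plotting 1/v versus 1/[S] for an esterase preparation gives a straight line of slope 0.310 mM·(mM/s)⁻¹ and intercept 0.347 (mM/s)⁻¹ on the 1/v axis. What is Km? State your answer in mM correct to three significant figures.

y-intercept = 1/Vmax ⇒ Vmax = 2.88 mM/s; slope = Km/Vmax ⇒ Km = slope × Vmax.
Km = 0.310 × 2.88 = 0.893 mM.

0.893 mM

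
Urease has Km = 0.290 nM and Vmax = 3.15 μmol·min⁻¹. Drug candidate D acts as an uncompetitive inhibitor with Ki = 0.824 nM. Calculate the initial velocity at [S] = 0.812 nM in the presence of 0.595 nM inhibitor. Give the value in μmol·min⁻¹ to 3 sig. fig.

1.51 μmol·min⁻¹

α = 1 + [I]/Ki = 1 + 0.595/0.824 = 1.722.
For an uncompetitive inhibitor, both parameters are divided by α, giving Vmax/α and Km/α: Km,app = 0.168 nM, Vmax,app = 1.83 μmol·min⁻¹.
v = Vmax,app·[S]/(Km,app + [S]) = 1.83 × 0.812/(0.168 + 0.812) = 1.51 μmol·min⁻¹.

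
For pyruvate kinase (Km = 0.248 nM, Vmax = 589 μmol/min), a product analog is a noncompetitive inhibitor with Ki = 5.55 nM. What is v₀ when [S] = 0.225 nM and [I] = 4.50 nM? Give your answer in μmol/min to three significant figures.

155 μmol/min

With α = 1 + [I]/Ki = 1 + 4.50/5.55 = 1.811, the noncompetitive rate law is v = (Vmax/α)·[S] / (Km + [S]).
v = (589/1.811)×0.225 / (0.248 + 0.225) = 73.19/0.4730 = 155 μmol/min.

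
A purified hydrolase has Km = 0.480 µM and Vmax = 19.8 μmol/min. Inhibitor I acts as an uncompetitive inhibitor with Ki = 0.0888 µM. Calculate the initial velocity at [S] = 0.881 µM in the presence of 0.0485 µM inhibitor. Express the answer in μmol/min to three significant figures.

With α = 1 + [I]/Ki = 1 + 0.0485/0.0888 = 1.546, the uncompetitive rate law is v = (Vmax/α)·[S] / (Km/α + [S]).
v = (19.8/1.546)×0.881 / (0.480/1.546 + 0.881) = 11.28/1.191 = 9.47 μmol/min.

9.47 μmol/min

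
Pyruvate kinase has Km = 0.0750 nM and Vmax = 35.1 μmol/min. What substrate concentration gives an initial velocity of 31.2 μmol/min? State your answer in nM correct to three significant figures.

0.600 nM

The required fractional saturation is v/Vmax = 31.2/35.1 = 0.8889.
Then [S]/(Km+[S]) = 0.8889 ⇒ [S] = 0.0750 × 0.8889/(1 − 0.8889) = 0.600 nM.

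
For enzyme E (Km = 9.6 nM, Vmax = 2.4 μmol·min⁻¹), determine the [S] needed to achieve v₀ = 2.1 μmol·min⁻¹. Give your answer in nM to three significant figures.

Rearranging v = Vmax[S]/(Km+[S]) gives [S] = Km·v/(Vmax − v).
[S] = 9.6 × 2.1 / (2.4 − 2.1) = 20.16/0.3000 = 67.2 nM.

67.2 nM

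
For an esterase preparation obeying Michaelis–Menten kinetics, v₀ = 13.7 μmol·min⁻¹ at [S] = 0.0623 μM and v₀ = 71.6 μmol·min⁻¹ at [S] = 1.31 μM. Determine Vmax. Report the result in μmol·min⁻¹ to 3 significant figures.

90.8 μmol·min⁻¹

From v = Vmax[S]/(Km+[S]), each point gives Vmax = v(Km+[S])/[S].
Equating: 13.7(Km+0.0623)/0.0623 = 71.6(Km+1.31)/1.31.
219.9·Km + 13.7 = 54.66·Km + 71.6, so (219.9 − 54.66)·Km = 71.6 − 13.7.
Km = 57.90/165.2 = 0.350 μM; then Vmax = 13.7(0.350+0.0623)/0.0623 = 90.8 μmol·min⁻¹.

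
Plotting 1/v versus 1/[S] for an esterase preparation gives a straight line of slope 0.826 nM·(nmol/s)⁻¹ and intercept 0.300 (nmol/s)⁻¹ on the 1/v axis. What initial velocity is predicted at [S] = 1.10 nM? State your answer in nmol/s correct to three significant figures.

0.952 nmol/s

The y-intercept is 1/Vmax, so Vmax = 1/0.300 = 3.33 nmol/s.
The slope is Km/Vmax, so Km = 0.826 × 3.33 = 2.75 nM.
Then v = 3.33 × 1.10/(2.75 + 1.10) = 0.952 nmol/s.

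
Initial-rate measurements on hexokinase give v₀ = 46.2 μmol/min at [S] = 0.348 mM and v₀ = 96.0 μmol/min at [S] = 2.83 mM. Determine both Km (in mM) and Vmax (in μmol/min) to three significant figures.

Km = 0.504 mM; Vmax = 113 μmol/min

From v = Vmax[S]/(Km+[S]), each point gives Vmax = v(Km+[S])/[S].
Equating: 46.2(Km+0.348)/0.348 = 96.0(Km+2.83)/2.83.
132.8·Km + 46.2 = 33.92·Km + 96.0, so (132.8 − 33.92)·Km = 96.0 − 46.2.
Km = 49.80/98.84 = 0.504 mM; then Vmax = 46.2(0.504+0.348)/0.348 = 113 μmol/min.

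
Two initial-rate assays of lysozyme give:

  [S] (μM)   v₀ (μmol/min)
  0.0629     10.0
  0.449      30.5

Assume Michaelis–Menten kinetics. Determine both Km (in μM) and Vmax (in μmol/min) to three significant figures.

From v = Vmax[S]/(Km+[S]), each point gives Vmax = v(Km+[S])/[S].
Equating: 10.0(Km+0.0629)/0.0629 = 30.5(Km+0.449)/0.449.
159.0·Km + 10.0 = 67.93·Km + 30.5, so (159.0 − 67.93)·Km = 30.5 − 10.0.
Km = 20.50/91.05 = 0.225 μM; then Vmax = 10.0(0.225+0.0629)/0.0629 = 45.8 μmol/min.

Km = 0.225 μM; Vmax = 45.8 μmol/min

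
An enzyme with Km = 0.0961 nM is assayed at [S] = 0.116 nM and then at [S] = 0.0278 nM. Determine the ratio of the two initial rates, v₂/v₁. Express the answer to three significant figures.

0.410

The fractional saturations are [S]/(Km+[S]) = 0.116/0.2121 = 0.5469 and 0.0278/0.1239 = 0.2244.
v₂/v₁ is just their ratio: 0.2244/0.5469 = 0.410.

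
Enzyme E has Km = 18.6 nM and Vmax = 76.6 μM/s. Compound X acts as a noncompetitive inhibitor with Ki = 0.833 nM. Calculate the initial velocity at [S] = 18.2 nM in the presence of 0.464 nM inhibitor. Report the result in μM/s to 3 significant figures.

α = 1 + [I]/Ki = 1 + 0.464/0.833 = 1.557.
For a noncompetitive inhibitor, Vmax is reduced to Vmax/α while Km is unchanged: Km,app = 18.6 nM, Vmax,app = 49.2 μM/s.
v = Vmax,app·[S]/(Km,app + [S]) = 49.2 × 18.2/(18.6 + 18.2) = 24.3 μM/s.

24.3 μM/s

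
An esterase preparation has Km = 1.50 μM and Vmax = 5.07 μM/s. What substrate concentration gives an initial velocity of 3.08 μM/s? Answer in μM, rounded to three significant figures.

2.32 μM

Rearranging v = Vmax[S]/(Km+[S]) gives [S] = Km·v/(Vmax − v).
[S] = 1.50 × 3.08 / (5.07 − 3.08) = 4.620/1.990 = 2.32 μM.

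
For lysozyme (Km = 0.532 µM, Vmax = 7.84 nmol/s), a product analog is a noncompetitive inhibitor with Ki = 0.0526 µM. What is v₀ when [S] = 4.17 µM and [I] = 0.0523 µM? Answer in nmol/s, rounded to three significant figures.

α = 1 + [I]/Ki = 1 + 0.0523/0.0526 = 1.994.
For a noncompetitive inhibitor, Vmax is reduced to Vmax/α while Km is unchanged: Km,app = 0.532 µM, Vmax,app = 3.93 nmol/s.
v = Vmax,app·[S]/(Km,app + [S]) = 3.93 × 4.17/(0.532 + 4.17) = 3.49 nmol/s.

3.49 nmol/s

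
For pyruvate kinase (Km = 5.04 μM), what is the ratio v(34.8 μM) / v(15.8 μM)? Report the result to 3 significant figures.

Since Vmax cancels, v₂/v₁ = [S]₂(Km+[S]₁) / [S]₁(Km+[S]₂).
= 34.8×(5.04+15.8) / (15.8×(5.04+34.8)) = 725.2/629.5 = 1.15.

1.15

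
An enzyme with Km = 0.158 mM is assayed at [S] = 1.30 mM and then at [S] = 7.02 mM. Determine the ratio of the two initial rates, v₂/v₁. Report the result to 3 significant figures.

The fractional saturations are [S]/(Km+[S]) = 1.30/1.458 = 0.8916 and 7.02/7.178 = 0.9780.
v₂/v₁ is just their ratio: 0.9780/0.8916 = 1.10.

1.10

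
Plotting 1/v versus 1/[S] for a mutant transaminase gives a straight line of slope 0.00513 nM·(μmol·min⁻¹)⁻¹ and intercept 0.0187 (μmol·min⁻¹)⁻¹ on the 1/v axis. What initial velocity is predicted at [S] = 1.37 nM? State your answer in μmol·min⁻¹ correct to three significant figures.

The y-intercept is 1/Vmax, so Vmax = 1/0.0187 = 53.5 μmol·min⁻¹.
The slope is Km/Vmax, so Km = 0.00513 × 53.5 = 0.274 nM.
Then v = 53.5 × 1.37/(0.274 + 1.37) = 44.6 μmol·min⁻¹.

44.6 μmol·min⁻¹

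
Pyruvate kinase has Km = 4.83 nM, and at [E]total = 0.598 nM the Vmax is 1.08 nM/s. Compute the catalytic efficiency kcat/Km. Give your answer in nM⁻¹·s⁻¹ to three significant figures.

kcat = Vmax/[E]total = 1.08/0.598 = 1.81 s⁻¹.
kcat/Km = 1.81/4.83 = 0.374 nM⁻¹·s⁻¹.

0.374 nM⁻¹·s⁻¹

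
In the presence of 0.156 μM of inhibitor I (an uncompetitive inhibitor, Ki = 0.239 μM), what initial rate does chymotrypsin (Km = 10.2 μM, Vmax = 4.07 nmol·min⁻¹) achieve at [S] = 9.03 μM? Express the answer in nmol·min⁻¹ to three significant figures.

α = 1 + [I]/Ki = 1 + 0.156/0.239 = 1.653.
For an uncompetitive inhibitor, both parameters are divided by α, giving Vmax/α and Km/α: Km,app = 6.17 μM, Vmax,app = 2.46 nmol·min⁻¹.
v = Vmax,app·[S]/(Km,app + [S]) = 2.46 × 9.03/(6.17 + 9.03) = 1.46 nmol·min⁻¹.

1.46 nmol·min⁻¹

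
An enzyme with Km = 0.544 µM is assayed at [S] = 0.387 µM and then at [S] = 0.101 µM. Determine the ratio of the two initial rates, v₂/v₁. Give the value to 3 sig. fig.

Since Vmax cancels, v₂/v₁ = [S]₂(Km+[S]₁) / [S]₁(Km+[S]₂).
= 0.101×(0.544+0.387) / (0.387×(0.544+0.101)) = 0.09403/0.2496 = 0.377.

0.377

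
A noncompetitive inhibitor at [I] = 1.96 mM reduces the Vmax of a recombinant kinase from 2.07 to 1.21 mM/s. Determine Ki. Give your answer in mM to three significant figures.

2.76 mM

Noncompetitive: Vmax,app = Vmax/α with α = 1 + [I]/Ki.
α = Vmax/Vmax,app = 2.07/1.21 = 1.711.
Since α = 1 + [I]/Ki, [I]/Ki = 1.711 − 1 = 0.7107 and Ki = 1.96/0.7107 = 2.76 mM.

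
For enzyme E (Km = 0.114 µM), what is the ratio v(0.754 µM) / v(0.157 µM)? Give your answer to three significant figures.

Since Vmax cancels, v₂/v₁ = [S]₂(Km+[S]₁) / [S]₁(Km+[S]₂).
= 0.754×(0.114+0.157) / (0.157×(0.114+0.754)) = 0.2043/0.1363 = 1.50.

1.50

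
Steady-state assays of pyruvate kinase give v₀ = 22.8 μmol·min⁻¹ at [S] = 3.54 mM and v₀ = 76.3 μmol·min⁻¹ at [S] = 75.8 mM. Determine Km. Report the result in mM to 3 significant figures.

9.85 mM

In reciprocal form, 1/v = (Km/Vmax)·(1/[S]) + 1/Vmax. The two points give (1/[S], 1/v) = (0.2825, 0.04386) and (0.01319, 0.01311).
Slope = (0.04386 − 0.01311)/(0.2825 − 0.01319) = 0.1142; intercept = 0.04386 − 0.1142×0.2825 = 0.01160.
Vmax = 1/intercept = 86.2 μmol·min⁻¹; Km = slope × Vmax = 0.1142 × 86.2 = 9.85 mM.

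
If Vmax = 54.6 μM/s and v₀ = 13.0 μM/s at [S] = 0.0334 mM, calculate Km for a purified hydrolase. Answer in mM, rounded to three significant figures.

0.107 mM

v/Vmax = 13.0/54.6 = 0.2381 = [S]/(Km+[S]).
So Km + [S] = [S]/0.2381 = 0.1403 mM, giving Km = 0.1403 − 0.0334 = 0.107 mM.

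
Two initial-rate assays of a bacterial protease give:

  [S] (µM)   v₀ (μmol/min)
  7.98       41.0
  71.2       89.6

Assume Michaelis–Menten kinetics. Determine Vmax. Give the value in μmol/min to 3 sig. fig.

105 μmol/min

In reciprocal form, 1/v = (Km/Vmax)·(1/[S]) + 1/Vmax. The two points give (1/[S], 1/v) = (0.1253, 0.02439) and (0.01404, 0.01116).
Slope = (0.02439 − 0.01116)/(0.1253 − 0.01404) = 0.1189; intercept = 0.02439 − 0.1189×0.1253 = 0.009491.
Vmax = 1/intercept = 105 μmol/min; Km = slope × Vmax = 0.1189 × 105 = 12.5 µM.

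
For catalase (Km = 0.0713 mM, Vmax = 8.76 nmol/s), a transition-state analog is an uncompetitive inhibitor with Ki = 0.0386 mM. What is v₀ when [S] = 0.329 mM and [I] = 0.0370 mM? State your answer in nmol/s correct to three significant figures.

4.03 nmol/s

α = 1 + [I]/Ki = 1 + 0.0370/0.0386 = 1.959.
For an uncompetitive inhibitor, both parameters are divided by α, giving Vmax/α and Km/α: Km,app = 0.0364 mM, Vmax,app = 4.47 nmol/s.
v = Vmax,app·[S]/(Km,app + [S]) = 4.47 × 0.329/(0.0364 + 0.329) = 4.03 nmol/s.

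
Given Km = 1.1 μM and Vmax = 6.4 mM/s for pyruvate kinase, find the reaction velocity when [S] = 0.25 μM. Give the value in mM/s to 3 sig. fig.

v = Vmax·[S]/(Km + [S]) = 6.4 × 0.25 / (1.1 + 0.25)
  = 1.600 / 1.350 = 1.19 mM/s.

1.19 mM/s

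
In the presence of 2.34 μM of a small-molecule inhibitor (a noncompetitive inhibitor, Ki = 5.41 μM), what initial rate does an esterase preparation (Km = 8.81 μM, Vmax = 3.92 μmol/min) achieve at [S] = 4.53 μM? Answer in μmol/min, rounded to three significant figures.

α = 1 + [I]/Ki = 1 + 2.34/5.41 = 1.433.
For a noncompetitive inhibitor, Vmax is reduced to Vmax/α while Km is unchanged: Km,app = 8.81 μM, Vmax,app = 2.74 μmol/min.
v = Vmax,app·[S]/(Km,app + [S]) = 2.74 × 4.53/(8.81 + 4.53) = 0.929 μmol/min.

0.929 μmol/min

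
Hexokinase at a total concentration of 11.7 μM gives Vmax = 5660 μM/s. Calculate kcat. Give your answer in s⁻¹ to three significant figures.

484 s⁻¹

kcat = Vmax/[E]total = 5660 μM/s / 11.7 μM = 484 s⁻¹.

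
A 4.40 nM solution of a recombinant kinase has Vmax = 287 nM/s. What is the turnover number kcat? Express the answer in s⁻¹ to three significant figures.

65.2 s⁻¹

kcat = Vmax/[E]total = 287 nM/s / 4.40 nM = 65.2 s⁻¹.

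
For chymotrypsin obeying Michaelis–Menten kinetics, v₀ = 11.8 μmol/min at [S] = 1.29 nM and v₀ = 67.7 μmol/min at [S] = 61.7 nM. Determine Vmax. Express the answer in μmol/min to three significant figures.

In reciprocal form, 1/v = (Km/Vmax)·(1/[S]) + 1/Vmax. The two points give (1/[S], 1/v) = (0.7752, 0.08475) and (0.01621, 0.01477).
Slope = (0.08475 − 0.01477)/(0.7752 − 0.01621) = 0.09219; intercept = 0.08475 − 0.09219×0.7752 = 0.01328.
Vmax = 1/intercept = 75.3 μmol/min; Km = slope × Vmax = 0.09219 × 75.3 = 6.94 nM.

75.3 μmol/min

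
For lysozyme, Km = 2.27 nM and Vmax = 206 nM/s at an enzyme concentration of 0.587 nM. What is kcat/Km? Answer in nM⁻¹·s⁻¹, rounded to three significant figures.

kcat = Vmax/[E]total = 206/0.587 = 351 s⁻¹.
kcat/Km = 351/2.27 = 155 nM⁻¹·s⁻¹.

155 nM⁻¹·s⁻¹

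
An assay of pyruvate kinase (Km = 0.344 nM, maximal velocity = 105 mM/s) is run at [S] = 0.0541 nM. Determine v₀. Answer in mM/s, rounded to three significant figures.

14.3 mM/s

[S]/(Km+[S]) = 0.0541/0.3981 = 0.1359, the fractional saturation.
v = 0.1359 × Vmax = 0.1359 × 105 = 14.3 mM/s.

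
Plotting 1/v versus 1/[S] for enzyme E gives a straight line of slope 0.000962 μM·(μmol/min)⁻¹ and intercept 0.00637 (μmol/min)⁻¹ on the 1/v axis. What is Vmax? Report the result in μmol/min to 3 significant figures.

157 μmol/min

The y-intercept of a Lineweaver–Burk plot equals 1/Vmax, so Vmax = 1/0.00637 = 157 μmol/min.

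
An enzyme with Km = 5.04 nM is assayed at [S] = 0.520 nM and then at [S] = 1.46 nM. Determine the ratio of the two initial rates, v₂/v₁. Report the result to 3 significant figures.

2.40

Since Vmax cancels, v₂/v₁ = [S]₂(Km+[S]₁) / [S]₁(Km+[S]₂).
= 1.46×(5.04+0.520) / (0.520×(5.04+1.46)) = 8.118/3.380 = 2.40.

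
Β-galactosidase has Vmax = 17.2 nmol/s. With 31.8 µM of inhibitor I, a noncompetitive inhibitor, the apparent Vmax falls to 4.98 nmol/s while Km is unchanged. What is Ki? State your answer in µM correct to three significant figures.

13.0 µM

Noncompetitive: Vmax,app = Vmax/α with α = 1 + [I]/Ki.
α = Vmax/Vmax,app = 17.2/4.98 = 3.454.
Since α = 1 + [I]/Ki, [I]/Ki = 3.454 − 1 = 2.454 and Ki = 31.8/2.454 = 13.0 µM.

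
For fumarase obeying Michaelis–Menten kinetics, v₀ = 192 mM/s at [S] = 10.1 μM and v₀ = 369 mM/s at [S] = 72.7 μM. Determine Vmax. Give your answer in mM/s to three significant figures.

433 mM/s

In reciprocal form, 1/v = (Km/Vmax)·(1/[S]) + 1/Vmax. The two points give (1/[S], 1/v) = (0.09901, 0.005208) and (0.01376, 0.002710).
Slope = (0.005208 − 0.002710)/(0.09901 − 0.01376) = 0.02930; intercept = 0.005208 − 0.02930×0.09901 = 0.002307.
Vmax = 1/intercept = 433 mM/s; Km = slope × Vmax = 0.02930 × 433 = 12.7 μM.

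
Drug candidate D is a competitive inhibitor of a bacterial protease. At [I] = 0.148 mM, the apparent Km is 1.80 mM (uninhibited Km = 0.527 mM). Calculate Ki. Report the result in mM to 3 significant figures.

0.0613 mM

Competitive: Km,app = α·Km with α = 1 + [I]/Ki.
α = Km,app/Km = 1.80/0.527 = 3.416.
Since α = 1 + [I]/Ki, [I]/Ki = 3.416 − 1 = 2.416 and Ki = 0.148/2.416 = 0.0613 mM.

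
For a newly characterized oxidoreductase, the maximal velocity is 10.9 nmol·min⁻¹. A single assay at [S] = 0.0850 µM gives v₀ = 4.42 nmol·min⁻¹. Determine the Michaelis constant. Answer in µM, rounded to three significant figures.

From v = Vmax[S]/(Km+[S]), Km = [S](Vmax − v)/v.
Km = 0.0850 × (10.9 − 4.42) / 4.42 = 0.5508/4.42 = 0.125 µM.

0.125 µM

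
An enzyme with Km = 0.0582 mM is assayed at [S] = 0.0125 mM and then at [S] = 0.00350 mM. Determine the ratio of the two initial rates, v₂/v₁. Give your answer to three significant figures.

Since Vmax cancels, v₂/v₁ = [S]₂(Km+[S]₁) / [S]₁(Km+[S]₂).
= 0.00350×(0.0582+0.0125) / (0.0125×(0.0582+0.00350)) = 0.0002475/0.0007713 = 0.321.

0.321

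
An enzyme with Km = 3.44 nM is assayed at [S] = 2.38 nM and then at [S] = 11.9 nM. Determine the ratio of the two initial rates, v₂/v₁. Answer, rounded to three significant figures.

1.90

The fractional saturations are [S]/(Km+[S]) = 2.38/5.820 = 0.4089 and 11.9/15.34 = 0.7757.
v₂/v₁ is just their ratio: 0.7757/0.4089 = 1.90.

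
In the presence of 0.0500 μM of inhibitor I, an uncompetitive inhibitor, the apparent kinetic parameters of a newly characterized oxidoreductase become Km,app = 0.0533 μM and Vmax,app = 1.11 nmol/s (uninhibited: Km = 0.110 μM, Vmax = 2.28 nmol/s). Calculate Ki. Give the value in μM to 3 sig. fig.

Uncompetitive: Vmax,app = Vmax/α (and Km,app = Km/α) with α = 1 + [I]/Ki.
α = Vmax/Vmax,app = 2.28/1.11 = 2.054.
Since α = 1 + [I]/Ki, [I]/Ki = 2.054 − 1 = 1.054 and Ki = 0.0500/1.054 = 0.0474 μM.

0.0474 μM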